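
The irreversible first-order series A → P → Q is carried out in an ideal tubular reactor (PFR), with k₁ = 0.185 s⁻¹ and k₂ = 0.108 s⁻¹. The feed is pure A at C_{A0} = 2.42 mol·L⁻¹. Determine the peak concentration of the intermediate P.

For a first-order series the maximum intermediate yield is C_{P,max}/C_{A0} = (k₁/k₂)^[k₂/(k₂−k₁)].
= (0.185/0.108)^(0.108/(0.108−0.185)) = (1.713)^(-1.403) = 0.4701.
C_{P,max} = 0.4701×2.42 = 1.14 mol·L⁻¹.

1.14 mol·L⁻¹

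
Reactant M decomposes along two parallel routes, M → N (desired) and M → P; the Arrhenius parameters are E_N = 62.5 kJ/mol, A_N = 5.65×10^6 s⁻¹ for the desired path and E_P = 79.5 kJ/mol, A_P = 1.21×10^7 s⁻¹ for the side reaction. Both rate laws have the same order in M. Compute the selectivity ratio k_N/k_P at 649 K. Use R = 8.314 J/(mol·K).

10.9

With equal orders, S_{N/P} = k_N/k_P = (A_N/A_P)·exp[(E_P−E_N)/(RT)].
(E_P−E_N)/(RT) = (79.5−62.5)×10³/(8.314×649) = 17000/5396 = 3.151.
k_N/k_P = (5.65×10^6/1.21×10^7)·exp(3.151) = 0.4669 × 23.35 = 10.9.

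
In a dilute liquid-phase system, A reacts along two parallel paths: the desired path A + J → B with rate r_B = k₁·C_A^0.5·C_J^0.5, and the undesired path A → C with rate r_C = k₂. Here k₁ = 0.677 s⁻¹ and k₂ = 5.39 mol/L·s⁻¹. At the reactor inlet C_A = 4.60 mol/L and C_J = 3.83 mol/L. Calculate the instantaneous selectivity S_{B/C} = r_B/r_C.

0.527

S_{B/C} = r_B/r_C = (k₁·C_A^0.5·C_J^0.5)/(k₂) = (k₁/k₂)·C_A^0.5·C_J^0.5.
= (0.677×4.600^0.5×3.830^0.5) / (5.39) = 2.842/5.390 = 0.527.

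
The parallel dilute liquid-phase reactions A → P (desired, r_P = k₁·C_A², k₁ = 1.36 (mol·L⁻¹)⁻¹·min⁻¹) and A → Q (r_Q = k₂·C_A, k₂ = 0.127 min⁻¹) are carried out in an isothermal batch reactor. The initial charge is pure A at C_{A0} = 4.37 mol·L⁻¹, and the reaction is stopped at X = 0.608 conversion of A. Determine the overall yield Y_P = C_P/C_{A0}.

0.589

C_A = C_{A0}(1−X) = 1.713 mol·L⁻¹.
Along a PFR/batch, dC_Q/dC_A = −r_Q/(r_P+r_Q) = −k₂/(k₂+k₁·C_A).
Integrating from C_{A0} to C_A: C_Q = (0.127/1.36)·ln[(0.127+1.36·4.37)/(0.127+1.36·1.71)] = 0.09338·ln(6.070/2.457) = 0.08447 mol·L⁻¹.
Then C_P = (C_{A0}−C_A) − C_Q = 2.657 − 0.08447 = 2.572 mol·L⁻¹.
Y_P = C_P/C_{A0} = 2.572/4.37 = 0.589.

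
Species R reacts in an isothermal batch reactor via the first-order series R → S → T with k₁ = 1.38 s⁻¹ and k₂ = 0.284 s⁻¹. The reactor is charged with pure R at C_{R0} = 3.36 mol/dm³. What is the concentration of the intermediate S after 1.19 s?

Solving the coupled first-order balances gives C_S(t) = [k₁/(k₂−k₁)]·C_{R0}·(e^(−k₁t) − e^(−k₂t)).
e^(−k₁t) = e^(−1.38×1.19) = e^(−1.642) = 0.1936; e^(−k₂t) = e^(−0.3380) = 0.7132.
C_S = 1.38×3.36/(0.284−1.38) × (0.1936−0.7132) = (-4.231)×(-0.5197) = 2.199 mol/dm³.

2.20 mol/dm³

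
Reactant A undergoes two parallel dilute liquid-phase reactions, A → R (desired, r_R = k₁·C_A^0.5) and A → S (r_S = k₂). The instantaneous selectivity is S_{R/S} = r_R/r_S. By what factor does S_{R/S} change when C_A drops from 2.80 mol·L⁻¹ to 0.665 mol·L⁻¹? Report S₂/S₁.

0.487

S_{R/S} = (k₁/k₂)·C_A^0.5, so S₂/S₁ = (C_{A,2}/C_{A,1})^0.5.
= (0.665/2.80)^0.5 = (0.2375)^0.5 = 0.487.
Selectivity toward R falls as C_A falls — high-concentration operation is favoured.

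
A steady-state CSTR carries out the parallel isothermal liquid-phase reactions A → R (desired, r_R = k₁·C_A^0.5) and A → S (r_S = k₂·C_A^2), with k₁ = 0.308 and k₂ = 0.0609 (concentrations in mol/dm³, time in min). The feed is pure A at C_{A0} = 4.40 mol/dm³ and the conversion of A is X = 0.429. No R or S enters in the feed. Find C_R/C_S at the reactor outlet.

Exit C_A = C_{A0}(1−X) = 4.40×0.571 = 2.512 mol/dm³.
Rates in a CSTR are evaluated at the outlet concentration: r_R = 0.308×2.512^0.5 = 0.4882, r_S = 0.0609×2.512^2 = 0.3844.
Overall selectivity = C_R/C_S = r_Rτ/(r_Sτ) = r_R/r_S = 1.27.

1.27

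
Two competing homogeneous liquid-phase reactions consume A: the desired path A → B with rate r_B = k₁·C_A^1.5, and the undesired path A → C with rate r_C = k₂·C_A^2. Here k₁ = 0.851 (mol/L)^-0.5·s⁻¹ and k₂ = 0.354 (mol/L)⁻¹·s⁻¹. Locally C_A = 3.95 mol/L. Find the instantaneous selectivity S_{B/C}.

1.21

S_{B/C} = r_B/r_C = (k₁·C_A^1.5)/(k₂·C_A^2) = (k₁/k₂)·C_A^-0.5.
= (0.851×3.950^1.5) / (0.354×3.950^2) = 6.681/5.523 = 1.21.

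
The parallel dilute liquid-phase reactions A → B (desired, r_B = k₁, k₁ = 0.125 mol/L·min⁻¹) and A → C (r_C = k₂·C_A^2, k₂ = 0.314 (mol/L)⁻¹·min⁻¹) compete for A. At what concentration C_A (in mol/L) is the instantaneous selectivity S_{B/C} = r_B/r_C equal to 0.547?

S_{B/C} = (k₁/k₂)·C_A^-2 ⇒ C_A = (S·k₂/k₁)^(-0.5).
= (0.547×0.314/0.125)^(-0.5) = (1.374)^(-0.5) = 0.853 mol/L.

0.853 mol/L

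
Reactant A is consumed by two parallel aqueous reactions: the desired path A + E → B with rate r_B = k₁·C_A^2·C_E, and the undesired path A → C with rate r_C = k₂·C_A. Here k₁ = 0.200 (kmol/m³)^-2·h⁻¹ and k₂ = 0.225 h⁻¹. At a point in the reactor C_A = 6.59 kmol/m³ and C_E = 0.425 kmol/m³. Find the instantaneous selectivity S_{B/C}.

2.49

S_{B/C} = r_B/r_C = (k₁·C_A^2·C_E)/(k₂·C_A) = (k₁/k₂)·C_A·C_E.
= (0.200×6.590^2×0.4250) / (0.225×6.590) = 3.691/1.483 = 2.49.
Since the desired path is higher order in A, keeping C_A high (PFR or concentrated feed) favours B.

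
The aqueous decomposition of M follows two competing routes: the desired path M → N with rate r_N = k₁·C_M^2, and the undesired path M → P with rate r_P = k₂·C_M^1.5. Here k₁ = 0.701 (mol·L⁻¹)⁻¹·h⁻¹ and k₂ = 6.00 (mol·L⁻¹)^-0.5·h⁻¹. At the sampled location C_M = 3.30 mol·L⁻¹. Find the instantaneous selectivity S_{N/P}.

S_{N/P} = r_N/r_P = (k₁·C_M^2)/(k₂·C_M^1.5) = (k₁/k₂)·C_M^0.5.
= (0.701×3.300^2) / (6.00×3.300^1.5) = 7.634/35.97 = 0.212.
Since the desired path is higher order in M, keeping C_M high (PFR or concentrated feed) favours N.

0.212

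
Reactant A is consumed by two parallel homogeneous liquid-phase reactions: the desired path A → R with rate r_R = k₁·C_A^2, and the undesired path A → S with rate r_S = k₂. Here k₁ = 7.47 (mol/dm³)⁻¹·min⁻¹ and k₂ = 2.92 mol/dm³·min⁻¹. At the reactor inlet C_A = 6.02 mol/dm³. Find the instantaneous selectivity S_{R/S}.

S_{R/S} = r_R/r_S = (k₁·C_A^2)/(k₂) = (k₁/k₂)·C_A^2.
= (7.47×6.020^2) / (2.92) = 270.7/2.920 = 92.7.
Since the desired path is higher order in A, keeping C_A high (PFR or concentrated feed) favours R.

92.7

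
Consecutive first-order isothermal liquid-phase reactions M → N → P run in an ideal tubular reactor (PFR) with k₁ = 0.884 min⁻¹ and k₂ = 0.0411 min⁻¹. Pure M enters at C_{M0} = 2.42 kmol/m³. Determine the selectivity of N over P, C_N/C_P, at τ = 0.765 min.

56.8

The intermediate concentration in a first-order A→B→C sequence is C_N = k₁C_{M0}(e^(−k₁τ) − e^(−k₂τ))/(k₂−k₁).
e^(−k₁τ) = e^(−0.884×0.765) = e^(−0.6763) = 0.5085; e^(−k₂τ) = e^(−0.03144) = 0.9690.
C_N = 0.884×2.42/(0.0411−0.884) × (0.5085−0.9690) = (-2.538)×(-0.4605) = 1.169 kmol/m³.
C_M = C_{M0}e^(−k₁τ) = 1.231 kmol/m³, so C_P = C_{M0}−C_M−C_N = 0.02056 kmol/m³; C_N/C_P = 56.8.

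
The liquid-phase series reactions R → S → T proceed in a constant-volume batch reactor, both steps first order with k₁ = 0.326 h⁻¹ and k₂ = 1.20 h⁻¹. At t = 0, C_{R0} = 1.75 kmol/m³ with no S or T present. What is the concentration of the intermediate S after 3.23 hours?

The intermediate concentration in a first-order A→B→C sequence is C_S = k₁C_{R0}(e^(−k₁t) − e^(−k₂t))/(k₂−k₁).
e^(−k₁t) = e^(−0.326×3.23) = e^(−1.053) = 0.3489; e^(−k₂t) = e^(−3.876) = 0.02073.
C_S = 0.326×1.75/(1.20−0.326) × (0.3489−0.02073) = 0.6527×0.3282 = 0.2142 kmol/m³.

0.214 kmol/m³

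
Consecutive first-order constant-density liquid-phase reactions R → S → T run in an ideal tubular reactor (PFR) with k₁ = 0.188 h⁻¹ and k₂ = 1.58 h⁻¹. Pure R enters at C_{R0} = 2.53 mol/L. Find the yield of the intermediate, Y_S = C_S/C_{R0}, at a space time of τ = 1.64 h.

Solving the coupled first-order balances gives C_S(τ) = [k₁/(k₂−k₁)]·C_{R0}·(e^(−k₁τ) − e^(−k₂τ)).
e^(−k₁τ) = e^(−0.188×1.64) = e^(−0.3083) = 0.7347; e^(−k₂τ) = e^(−2.591) = 0.07493.
C_S = 0.188×2.53/(1.58−0.188) × (0.7347−0.07493) = 0.3417×0.6598 = 0.2254 mol/L.
Y_S = C_S/C_{R0} = 0.2254/2.53 = 0.0891.

0.0891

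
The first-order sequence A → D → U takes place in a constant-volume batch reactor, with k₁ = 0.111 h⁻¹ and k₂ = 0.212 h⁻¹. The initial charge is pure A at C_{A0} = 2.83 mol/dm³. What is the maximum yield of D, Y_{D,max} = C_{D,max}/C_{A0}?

For a first-order series the maximum intermediate yield is C_{D,max}/C_{A0} = (k₁/k₂)^[k₂/(k₂−k₁)].
= (0.111/0.212)^(0.212/(0.212−0.111)) = (0.5236)^(2.099) = 0.2571.

0.257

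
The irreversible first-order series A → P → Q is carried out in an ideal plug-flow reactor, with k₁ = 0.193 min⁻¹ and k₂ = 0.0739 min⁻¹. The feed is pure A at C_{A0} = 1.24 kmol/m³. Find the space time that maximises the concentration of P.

Setting dC_P/dτ = 0 gives τ_opt = ln(k₂/k₁)/(k₂−k₁).
= ln(0.0739/0.193)/(0.0739−0.193) = ln(0.3829)/-0.1191 = -0.9600/-0.1191 = 8.06 min.

8.06 min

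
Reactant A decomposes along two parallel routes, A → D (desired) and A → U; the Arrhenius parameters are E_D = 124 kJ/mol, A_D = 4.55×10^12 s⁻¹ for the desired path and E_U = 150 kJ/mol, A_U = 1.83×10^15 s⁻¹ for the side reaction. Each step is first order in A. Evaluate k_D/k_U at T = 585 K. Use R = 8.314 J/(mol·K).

0.521

With equal orders, S_{D/U} = k_D/k_U = (A_D/A_U)·exp[(E_U−E_D)/(RT)].
(E_U−E_D)/(RT) = (150−124)×10³/(8.314×585) = 26000/4864 = 5.346.
k_D/k_U = (4.55×10^12/1.83×10^15)·exp(5.346) = 0.002486 × 209.7 = 0.521.
Since E_D < E_U, lowering the temperature improves selectivity toward D.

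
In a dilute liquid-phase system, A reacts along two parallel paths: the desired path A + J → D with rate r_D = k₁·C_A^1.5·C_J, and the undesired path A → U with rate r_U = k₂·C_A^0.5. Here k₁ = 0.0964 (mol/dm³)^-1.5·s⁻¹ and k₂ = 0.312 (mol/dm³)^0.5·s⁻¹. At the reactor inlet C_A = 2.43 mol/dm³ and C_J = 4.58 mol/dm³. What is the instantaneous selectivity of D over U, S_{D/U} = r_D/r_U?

S_{D/U} = r_D/r_U = (k₁·C_A^1.5·C_J)/(k₂·C_A^0.5) = (k₁/k₂)·C_A·C_J.
= (0.0964×2.430^1.5×4.580) / (0.312×2.430^0.5) = 1.672/0.4864 = 3.44.

3.44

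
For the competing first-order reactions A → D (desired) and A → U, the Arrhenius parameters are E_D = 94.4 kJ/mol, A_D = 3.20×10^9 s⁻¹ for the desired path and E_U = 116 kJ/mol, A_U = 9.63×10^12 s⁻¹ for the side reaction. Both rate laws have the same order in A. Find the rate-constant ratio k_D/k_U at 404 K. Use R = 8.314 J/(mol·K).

0.206

Since both paths have the same order in A, the concentration cancels and S_{D/U} = k_D/k_U = (A_D/A_U)·exp[(E_U−E_D)/(RT)].
(E_U−E_D)/(RT) = (116−94.4)×10³/(8.314×404) = 21600/3359 = 6.431.
k_D/k_U = (3.20×10^9/9.63×10^12)·exp(6.431) = 3.323×10^-4 × 620.6 = 0.206.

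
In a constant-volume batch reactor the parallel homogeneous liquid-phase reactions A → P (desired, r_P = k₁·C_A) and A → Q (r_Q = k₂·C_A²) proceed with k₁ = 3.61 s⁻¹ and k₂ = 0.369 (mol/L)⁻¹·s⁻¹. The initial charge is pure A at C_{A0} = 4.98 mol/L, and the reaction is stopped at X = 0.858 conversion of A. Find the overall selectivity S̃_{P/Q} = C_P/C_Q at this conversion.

3.59

C_A = C_{A0}(1−X) = 0.7072 mol/L.
Along a PFR/batch, dC_P/dC_A = −r_P/(r_P+r_Q) = −k₁/(k₁+k₂·C_A).
Integrating from C_{A0} to C_A: C_P = (3.61/0.369)·ln[(3.61+0.369·4.98)/(3.61+0.369·0.707)] = 9.783·ln(5.448/3.871) = 3.343 mol/L.
C_Q = (C_{A0}−C_A)−C_P = 0.9301 mol/L; S̃_{P/Q} = 3.343/0.9301 = 3.59.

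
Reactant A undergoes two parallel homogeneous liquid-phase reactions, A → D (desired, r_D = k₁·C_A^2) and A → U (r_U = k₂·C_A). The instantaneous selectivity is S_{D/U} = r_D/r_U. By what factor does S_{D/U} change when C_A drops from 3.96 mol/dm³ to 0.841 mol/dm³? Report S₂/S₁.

S_{D/U} = (k₁/k₂)·C_A, so S₂/S₁ = (C_{A,2}/C_{A,1}).
= 0.841/3.96 = 0.212.
Selectivity toward D falls as C_A falls — high-concentration operation is favoured.

0.212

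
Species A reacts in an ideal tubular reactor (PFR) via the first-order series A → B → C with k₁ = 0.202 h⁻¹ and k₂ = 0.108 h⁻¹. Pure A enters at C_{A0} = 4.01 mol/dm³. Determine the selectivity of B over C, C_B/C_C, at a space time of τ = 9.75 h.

Solving the coupled first-order balances gives C_B(τ) = [k₁/(k₂−k₁)]·C_{A0}·(e^(−k₁τ) − e^(−k₂τ)).
e^(−k₁τ) = e^(−0.202×9.75) = e^(−1.970) = 0.1395; e^(−k₂τ) = e^(−1.053) = 0.3489.
C_B = 0.202×4.01/(0.108−0.202) × (0.1395−0.3489) = (-8.617)×(-0.2094) = 1.804 mol/dm³.
C_A = C_{A0}e^(−k₁τ) = 0.5595 mol/dm³, so C_C = C_{A0}−C_A−C_B = 1.646 mol/dm³; C_B/C_C = 1.10.

1.10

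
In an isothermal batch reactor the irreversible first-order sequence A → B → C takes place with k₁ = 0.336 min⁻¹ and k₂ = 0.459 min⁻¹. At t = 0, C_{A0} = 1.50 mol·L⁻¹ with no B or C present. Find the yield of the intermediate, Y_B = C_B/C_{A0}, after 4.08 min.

0.274

For first-order series with pure A initially, C_B(t) = k₁C_{A0}/(k₂−k₁)·(e^(−k₁t) − e^(−k₂t)).
e^(−k₁t) = e^(−0.336×4.08) = e^(−1.371) = 0.2539; e^(−k₂t) = e^(−1.873) = 0.1537.
C_B = 0.336×1.50/(0.459−0.336) × (0.2539−0.1537) = 4.098×0.1002 = 0.4105 mol·L⁻¹.
Y_B = C_B/C_{A0} = 0.4105/1.50 = 0.274.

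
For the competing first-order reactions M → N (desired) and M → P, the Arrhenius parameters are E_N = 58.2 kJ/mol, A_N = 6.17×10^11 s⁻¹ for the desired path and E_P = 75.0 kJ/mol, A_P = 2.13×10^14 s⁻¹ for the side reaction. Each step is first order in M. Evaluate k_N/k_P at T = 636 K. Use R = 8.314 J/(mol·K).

0.0695

k_N/k_P = (A_N/A_P)·exp[−(E_N−E_P)/(RT)] = (A_N/A_P)·exp[(E_P−E_N)/(RT)].
(E_P−E_N)/(RT) = (75.0−58.2)×10³/(8.314×636) = 16800/5288 = 3.177.
k_N/k_P = (6.17×10^11/2.13×10^14)·exp(3.177) = 0.002897 × 23.98 = 0.0695.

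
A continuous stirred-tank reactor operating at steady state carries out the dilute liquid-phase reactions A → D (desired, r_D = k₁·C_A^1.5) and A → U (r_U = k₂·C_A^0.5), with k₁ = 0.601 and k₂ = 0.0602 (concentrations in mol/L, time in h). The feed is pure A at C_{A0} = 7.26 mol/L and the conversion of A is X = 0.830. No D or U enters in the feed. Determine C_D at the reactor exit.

5.57 mol/L

Exit C_A = C_{A0}(1−X) = 7.26×0.170 = 1.234 mol/L.
A CSTR operates uniformly at the exit composition, giving r_D = 0.8240 and r_U = 0.06688 (each k·C_A^n at C_A = 1.234).
Fraction of consumed A going to D: r_D/(r_D+r_U) = 0.9249.
C_D = 0.9249·C_{A0}·X = 0.9249×7.26×0.830 = 5.57 mol/L.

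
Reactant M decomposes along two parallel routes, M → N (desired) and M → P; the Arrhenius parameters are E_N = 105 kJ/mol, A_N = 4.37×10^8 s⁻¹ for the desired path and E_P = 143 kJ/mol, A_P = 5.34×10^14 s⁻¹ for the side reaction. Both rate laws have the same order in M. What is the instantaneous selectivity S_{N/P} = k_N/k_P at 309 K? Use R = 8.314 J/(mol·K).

2.17

With equal orders, S_{N/P} = k_N/k_P = (A_N/A_P)·exp[(E_P−E_N)/(RT)].
(E_P−E_N)/(RT) = (143−105)×10³/(8.314×309) = 38000/2569 = 14.79.
k_N/k_P = (4.37×10^8/5.34×10^14)·exp(14.79) = 8.184×10^-7 × 2.654×10^6 = 2.17.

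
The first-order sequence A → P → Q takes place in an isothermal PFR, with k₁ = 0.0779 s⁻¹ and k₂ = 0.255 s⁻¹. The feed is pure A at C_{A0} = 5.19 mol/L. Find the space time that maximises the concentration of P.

The intermediate peaks when r₁ = r₂, i.e. k₁e^(−k₁τ) = k₂e^(−k₂τ), giving τ_opt = ln(k₂/k₁)/(k₂−k₁).
= ln(0.255/0.0779)/(0.255−0.0779) = ln(3.273)/0.1771 = 1.186/0.1771 = 6.70 s.

6.70 s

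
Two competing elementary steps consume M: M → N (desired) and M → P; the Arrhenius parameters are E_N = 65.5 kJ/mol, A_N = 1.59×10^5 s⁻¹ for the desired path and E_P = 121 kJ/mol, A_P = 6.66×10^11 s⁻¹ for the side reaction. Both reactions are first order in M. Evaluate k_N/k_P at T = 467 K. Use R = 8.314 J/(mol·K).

Since both paths have the same order in M, the concentration cancels and S_{N/P} = k_N/k_P = (A_N/A_P)·exp[(E_P−E_N)/(RT)].
(E_P−E_N)/(RT) = (121−65.5)×10³/(8.314×467) = 55500/3883 = 14.29.
k_N/k_P = (1.59×10^5/6.66×10^11)·exp(14.29) = 2.387×10^-7 × 1.614×10^6 = 0.385.
Since E_N < E_P, lowering the temperature improves selectivity toward N.

0.385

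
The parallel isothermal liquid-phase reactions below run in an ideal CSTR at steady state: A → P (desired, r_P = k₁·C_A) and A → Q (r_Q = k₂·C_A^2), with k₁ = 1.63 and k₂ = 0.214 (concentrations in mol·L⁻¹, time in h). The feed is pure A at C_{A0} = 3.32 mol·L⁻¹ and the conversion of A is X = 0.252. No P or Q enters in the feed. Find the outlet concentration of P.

0.631 mol·L⁻¹

Exit C_A = C_{A0}(1−X) = 3.32×0.748 = 2.483 mol·L⁻¹.
In a CSTR the entire volume is at exit conditions, so r_P = 1.63×2.483 = 4.048 and r_Q = 0.214×2.483^2 = 1.320.
Fraction of consumed A going to P: r_P/(r_P+r_Q) = 0.7541.
C_P = 0.7541·C_{A0}·X = 0.7541×3.32×0.252 = 0.631 mol·L⁻¹.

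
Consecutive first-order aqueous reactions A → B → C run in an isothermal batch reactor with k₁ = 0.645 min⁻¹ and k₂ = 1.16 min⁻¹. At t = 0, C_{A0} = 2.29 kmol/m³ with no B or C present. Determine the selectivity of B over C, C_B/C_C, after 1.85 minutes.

0.503

The intermediate concentration in a first-order A→B→C sequence is C_B = k₁C_{A0}(e^(−k₁t) − e^(−k₂t))/(k₂−k₁).
e^(−k₁t) = e^(−0.645×1.85) = e^(−1.193) = 0.3032; e^(−k₂t) = e^(−2.146) = 0.1170.
C_B = 0.645×2.29/(1.16−0.645) × (0.3032−0.1170) = 2.868×0.1863 = 0.5343 kmol/m³.
C_A = C_{A0}e^(−k₁t) = 0.6944 kmol/m³, so C_C = C_{A0}−C_A−C_B = 1.061 kmol/m³; C_B/C_C = 0.503.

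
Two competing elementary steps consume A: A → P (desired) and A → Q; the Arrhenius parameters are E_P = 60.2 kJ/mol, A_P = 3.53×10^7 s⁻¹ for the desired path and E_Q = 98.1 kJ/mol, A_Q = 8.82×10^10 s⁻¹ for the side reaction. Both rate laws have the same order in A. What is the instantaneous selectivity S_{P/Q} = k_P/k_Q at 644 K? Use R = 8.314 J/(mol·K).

k_P/k_Q = (A_P/A_Q)·exp[−(E_P−E_Q)/(RT)] = (A_P/A_Q)·exp[(E_Q−E_P)/(RT)].
(E_Q−E_P)/(RT) = (98.1−60.2)×10³/(8.314×644) = 37900/5354 = 7.079.
k_P/k_Q = (3.53×10^7/8.82×10^10)·exp(7.079) = 4.002×10^-4 × 1186 = 0.475.
Since E_P < E_Q, lowering the temperature improves selectivity toward P.

0.475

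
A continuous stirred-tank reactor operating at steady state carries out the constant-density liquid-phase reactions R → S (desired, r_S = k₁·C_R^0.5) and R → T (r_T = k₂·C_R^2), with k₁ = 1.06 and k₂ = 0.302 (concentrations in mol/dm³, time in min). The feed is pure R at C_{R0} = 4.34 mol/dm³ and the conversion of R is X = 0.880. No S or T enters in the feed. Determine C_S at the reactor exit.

3.45 mol/dm³

Exit C_R = C_{R0}(1−X) = 4.34×0.120 = 0.5208 mol/dm³.
A CSTR operates uniformly at the exit composition, giving r_S = 0.7650 and r_T = 0.08191 (each k·C_R^n at C_R = 0.5208).
Fraction of consumed R going to S: r_S/(r_S+r_T) = 0.9033.
C_S = 0.9033·C_{R0}·X = 0.9033×4.34×0.880 = 3.45 mol/dm³.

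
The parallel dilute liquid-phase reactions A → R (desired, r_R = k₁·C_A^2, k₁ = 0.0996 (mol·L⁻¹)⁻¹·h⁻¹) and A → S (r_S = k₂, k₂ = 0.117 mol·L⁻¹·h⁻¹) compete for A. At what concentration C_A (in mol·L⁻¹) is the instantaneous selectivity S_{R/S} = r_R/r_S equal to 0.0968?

S_{R/S} = (k₁/k₂)·C_A^2 ⇒ C_A = (S·k₂/k₁)^(0.5).
= (0.0968×0.117/0.0996)^(0.5) = (0.1137)^(0.5) = 0.337 mol·L⁻¹.

0.337 mol·L⁻¹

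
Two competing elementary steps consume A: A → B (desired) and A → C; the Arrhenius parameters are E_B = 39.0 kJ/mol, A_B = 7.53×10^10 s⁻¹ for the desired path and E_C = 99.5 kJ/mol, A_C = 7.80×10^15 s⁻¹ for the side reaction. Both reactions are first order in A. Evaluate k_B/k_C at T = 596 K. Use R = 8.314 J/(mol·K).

1.94

Since both paths have the same order in A, the concentration cancels and S_{B/C} = k_B/k_C = (A_B/A_C)·exp[(E_C−E_B)/(RT)].
(E_C−E_B)/(RT) = (99.5−39.0)×10³/(8.314×596) = 60500/4955 = 12.21.
k_B/k_C = (7.53×10^10/7.80×10^15)·exp(12.21) = 9.654×10^-6 × 2.007×10^5 = 1.94.
Since E_B < E_C, lowering the temperature improves selectivity toward B.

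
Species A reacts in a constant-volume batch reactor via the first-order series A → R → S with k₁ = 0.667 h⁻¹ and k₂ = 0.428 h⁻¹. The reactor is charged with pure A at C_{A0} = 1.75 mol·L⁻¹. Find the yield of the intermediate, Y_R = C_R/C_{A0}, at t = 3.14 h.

The intermediate concentration in a first-order A→B→C sequence is C_R = k₁C_{A0}(e^(−k₁t) − e^(−k₂t))/(k₂−k₁).
e^(−k₁t) = e^(−0.667×3.14) = e^(−2.094) = 0.1231; e^(−k₂t) = e^(−1.344) = 0.2608.
C_R = 0.667×1.75/(0.428−0.667) × (0.1231−0.2608) = (-4.884)×(-0.1377) = 0.6724 mol·L⁻¹.
Y_R = C_R/C_{A0} = 0.6724/1.75 = 0.384.

0.384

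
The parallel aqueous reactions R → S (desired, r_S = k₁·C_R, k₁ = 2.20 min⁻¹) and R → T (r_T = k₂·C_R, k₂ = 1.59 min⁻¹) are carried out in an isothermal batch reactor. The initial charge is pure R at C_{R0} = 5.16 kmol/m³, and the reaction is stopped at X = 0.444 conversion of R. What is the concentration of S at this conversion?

1.33 kmol/m³

C_R = C_{R0}(1−X) = 2.869 kmol/m³.
Both paths are first order in R, so the instantaneous fraction to S is constant: dC_S/d(−C_R) = k₁/(k₁+k₂) = 0.5805.
C_S = 0.5805·(C_{R0}−C_R) = 0.5805×2.291 = 1.33 kmol/m³.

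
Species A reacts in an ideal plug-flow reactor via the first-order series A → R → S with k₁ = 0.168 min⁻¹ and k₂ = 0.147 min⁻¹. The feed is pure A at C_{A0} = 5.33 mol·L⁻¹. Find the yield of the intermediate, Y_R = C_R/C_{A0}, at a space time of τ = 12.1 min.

0.303

The intermediate concentration in a first-order A→B→C sequence is C_R = k₁C_{A0}(e^(−k₁τ) − e^(−k₂τ))/(k₂−k₁).
e^(−k₁τ) = e^(−0.168×12.1) = e^(−2.033) = 0.1310; e^(−k₂τ) = e^(−1.779) = 0.1689.
C_R = 0.168×5.33/(0.147−0.168) × (0.1310−0.1689) = (-42.64)×(-0.03789) = 1.616 mol·L⁻¹.
Y_R = C_R/C_{A0} = 1.616/5.33 = 0.303.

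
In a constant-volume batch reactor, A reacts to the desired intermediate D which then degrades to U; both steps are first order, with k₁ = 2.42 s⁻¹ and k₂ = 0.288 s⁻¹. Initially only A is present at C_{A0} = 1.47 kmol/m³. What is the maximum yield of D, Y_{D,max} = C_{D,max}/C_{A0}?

0.750

At the optimum, C_{D,max}/C_{A0} = (k₁/k₂)^[k₂/(k₂−k₁)].
= (2.42/0.288)^(0.288/(0.288−2.42)) = (8.403)^(-0.1351) = 0.7501.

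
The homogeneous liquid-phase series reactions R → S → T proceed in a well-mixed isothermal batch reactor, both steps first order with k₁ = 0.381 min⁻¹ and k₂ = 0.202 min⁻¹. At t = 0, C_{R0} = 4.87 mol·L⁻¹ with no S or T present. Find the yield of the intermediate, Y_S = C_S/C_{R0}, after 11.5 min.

0.182

For first-order series with pure R initially, C_S(t) = k₁C_{R0}/(k₂−k₁)·(e^(−k₁t) − e^(−k₂t)).
e^(−k₁t) = e^(−0.381×11.5) = e^(−4.381) = 0.01251; e^(−k₂t) = e^(−2.323) = 0.09798.
C_S = 0.381×4.87/(0.202−0.381) × (0.01251−0.09798) = (-10.37)×(-0.08547) = 0.8860 mol·L⁻¹.
Y_S = C_S/C_{R0} = 0.8860/4.87 = 0.182.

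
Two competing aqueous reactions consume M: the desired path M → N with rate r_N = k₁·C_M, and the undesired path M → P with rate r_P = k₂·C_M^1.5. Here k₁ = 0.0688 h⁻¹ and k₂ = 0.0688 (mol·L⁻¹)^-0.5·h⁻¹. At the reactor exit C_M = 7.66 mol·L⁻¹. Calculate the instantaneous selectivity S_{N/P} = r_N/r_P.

0.361

S_{N/P} = r_N/r_P = (k₁·C_M)/(k₂·C_M^1.5) = (k₁/k₂)·C_M^-0.5.
= (0.0688×7.660) / (0.0688×7.660^1.5) = 0.5270/1.459 = 0.361.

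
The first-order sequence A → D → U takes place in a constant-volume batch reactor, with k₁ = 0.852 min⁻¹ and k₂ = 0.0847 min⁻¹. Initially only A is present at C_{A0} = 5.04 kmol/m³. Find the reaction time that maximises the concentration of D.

The intermediate peaks when r₁ = r₂, i.e. k₁e^(−k₁t) = k₂e^(−k₂t), giving t_opt = ln(k₂/k₁)/(k₂−k₁).
= ln(0.0847/0.852)/(0.0847−0.852) = ln(0.09941)/-0.7673 = -2.308/-0.7673 = 3.01 min.

3.01 min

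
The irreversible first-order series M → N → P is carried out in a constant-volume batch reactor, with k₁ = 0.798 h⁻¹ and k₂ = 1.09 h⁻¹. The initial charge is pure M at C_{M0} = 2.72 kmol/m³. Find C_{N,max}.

For a first-order series the maximum intermediate yield is C_{N,max}/C_{M0} = (k₁/k₂)^[k₂/(k₂−k₁)].
= (0.798/1.09)^(1.09/(1.09−0.798)) = (0.7321)^(3.733) = 0.3122.
C_{N,max} = 0.3122×2.72 = 0.849 kmol/m³.

0.849 kmol/m³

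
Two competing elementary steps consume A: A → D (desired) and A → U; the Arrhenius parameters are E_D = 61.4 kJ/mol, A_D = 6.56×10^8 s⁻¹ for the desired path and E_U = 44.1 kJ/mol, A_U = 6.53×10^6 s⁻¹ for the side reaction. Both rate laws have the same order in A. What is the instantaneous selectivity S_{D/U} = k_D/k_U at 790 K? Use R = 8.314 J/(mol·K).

Since both paths have the same order in A, the concentration cancels and S_{D/U} = k_D/k_U = (A_D/A_U)·exp[(E_U−E_D)/(RT)].
(E_U−E_D)/(RT) = (44.1−61.4)×10³/(8.314×790) = -17300/6568 = -2.634.
k_D/k_U = (6.56×10^8/6.53×10^6)·exp(-2.634) = 100.5 × 0.07179 = 7.21.
Since E_D > E_U, raising the temperature improves selectivity toward D.

7.21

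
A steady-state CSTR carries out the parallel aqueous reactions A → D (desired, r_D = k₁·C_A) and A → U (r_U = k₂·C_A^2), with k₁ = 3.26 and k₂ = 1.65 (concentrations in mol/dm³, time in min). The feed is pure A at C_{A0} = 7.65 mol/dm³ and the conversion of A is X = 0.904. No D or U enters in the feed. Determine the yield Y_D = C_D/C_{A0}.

Exit C_A = C_{A0}(1−X) = 7.65×0.0960 = 0.7344 mol/dm³.
In a CSTR the entire volume is at exit conditions, so r_D = 3.26×0.7344 = 2.394 and r_U = 1.65×0.7344^2 = 0.8899.
Fraction of consumed A going to D: r_D/(r_D+r_U) = 0.7290.
C_D = 0.7290·C_{A0}·X = 0.7290×7.65×0.904 = 5.04 mol/dm³; Y_D = C_D/C_{A0} = 0.659.

0.659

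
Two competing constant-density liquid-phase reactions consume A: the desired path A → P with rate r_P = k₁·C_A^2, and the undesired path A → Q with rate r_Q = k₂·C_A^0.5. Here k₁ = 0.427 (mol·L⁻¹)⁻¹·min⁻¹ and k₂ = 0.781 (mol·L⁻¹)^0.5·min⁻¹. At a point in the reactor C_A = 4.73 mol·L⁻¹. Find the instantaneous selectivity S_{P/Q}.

5.62

S_{P/Q} = r_P/r_Q = (k₁·C_A^2)/(k₂·C_A^0.5) = (k₁/k₂)·C_A^1.5.
= (0.427×4.730^2) / (0.781×4.730^0.5) = 9.553/1.699 = 5.62.
Since the desired path is higher order in A, keeping C_A high (PFR or concentrated feed) favours P.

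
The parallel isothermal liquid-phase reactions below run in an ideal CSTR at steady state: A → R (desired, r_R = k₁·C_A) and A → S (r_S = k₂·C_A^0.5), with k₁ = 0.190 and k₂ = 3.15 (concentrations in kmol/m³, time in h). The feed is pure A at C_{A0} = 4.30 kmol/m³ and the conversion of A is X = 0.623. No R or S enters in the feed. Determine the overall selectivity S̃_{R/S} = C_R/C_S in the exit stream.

Exit C_A = C_{A0}(1−X) = 4.30×0.377 = 1.621 kmol/m³.
Rates in a CSTR are evaluated at the outlet concentration: r_R = 0.190×1.621 = 0.3080, r_S = 3.15×1.621^0.5 = 4.011.
Overall selectivity = C_R/C_S = r_Rτ/(r_Sτ) = r_R/r_S = 0.0768.

0.0768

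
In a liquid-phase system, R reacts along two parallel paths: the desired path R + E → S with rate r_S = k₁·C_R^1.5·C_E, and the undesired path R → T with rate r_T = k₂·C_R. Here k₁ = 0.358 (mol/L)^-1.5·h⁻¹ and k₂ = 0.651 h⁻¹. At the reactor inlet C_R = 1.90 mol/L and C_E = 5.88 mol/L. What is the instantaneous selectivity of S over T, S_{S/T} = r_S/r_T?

4.46

S_{S/T} = r_S/r_T = (k₁·C_R^1.5·C_E)/(k₂·C_R) = (k₁/k₂)·C_R^0.5·C_E.
= (0.358×1.900^1.5×5.880) / (0.651×1.900) = 5.513/1.237 = 4.46.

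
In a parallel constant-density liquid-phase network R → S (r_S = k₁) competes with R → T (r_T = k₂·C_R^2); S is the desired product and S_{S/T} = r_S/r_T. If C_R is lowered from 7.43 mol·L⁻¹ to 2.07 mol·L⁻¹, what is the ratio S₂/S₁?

12.9

S_{S/T} = (k₁/k₂)·C_R^-2, so S₂/S₁ = (C_{R,2}/C_{R,1})^-2.
= (2.07/7.43)^(-2) = (0.2786)^(-2) = 12.9.
Selectivity toward S rises as C_R falls — low-concentration operation is favoured.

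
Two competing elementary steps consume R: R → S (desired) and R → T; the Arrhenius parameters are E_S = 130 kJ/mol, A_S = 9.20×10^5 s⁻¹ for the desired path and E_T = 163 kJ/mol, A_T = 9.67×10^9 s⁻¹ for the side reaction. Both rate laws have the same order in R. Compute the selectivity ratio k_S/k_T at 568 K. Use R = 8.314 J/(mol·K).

0.103

k_S/k_T = (A_S/A_T)·exp[−(E_S−E_T)/(RT)] = (A_S/A_T)·exp[(E_T−E_S)/(RT)].
(E_T−E_S)/(RT) = (163−130)×10³/(8.314×568) = 33000/4722 = 6.988.
k_S/k_T = (9.20×10^5/9.67×10^9)·exp(6.988) = 9.514×10^-5 × 1084 = 0.103.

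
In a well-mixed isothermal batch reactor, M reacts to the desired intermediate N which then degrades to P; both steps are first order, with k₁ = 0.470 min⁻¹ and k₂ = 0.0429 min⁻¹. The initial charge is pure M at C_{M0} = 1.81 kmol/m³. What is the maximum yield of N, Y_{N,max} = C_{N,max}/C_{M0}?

0.786

Evaluating C_N at t_opt = ln(k₂/k₁)/(k₂−k₁) gives C_{N,max}/C_{M0} = (k₁/k₂)^[k₂/(k₂−k₁)].
= (0.470/0.0429)^(0.0429/(0.0429−0.470)) = (10.96)^(-0.1004) = 0.7863.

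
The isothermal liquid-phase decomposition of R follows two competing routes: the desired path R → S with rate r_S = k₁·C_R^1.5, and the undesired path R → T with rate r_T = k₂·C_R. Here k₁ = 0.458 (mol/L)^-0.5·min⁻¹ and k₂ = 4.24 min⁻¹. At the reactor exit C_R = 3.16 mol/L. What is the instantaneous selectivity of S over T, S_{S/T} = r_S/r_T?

S_{S/T} = r_S/r_T = (k₁·C_R^1.5)/(k₂·C_R) = (k₁/k₂)·C_R^0.5.
= (0.458×3.160^1.5) / (4.24×3.160) = 2.573/13.40 = 0.192.

0.192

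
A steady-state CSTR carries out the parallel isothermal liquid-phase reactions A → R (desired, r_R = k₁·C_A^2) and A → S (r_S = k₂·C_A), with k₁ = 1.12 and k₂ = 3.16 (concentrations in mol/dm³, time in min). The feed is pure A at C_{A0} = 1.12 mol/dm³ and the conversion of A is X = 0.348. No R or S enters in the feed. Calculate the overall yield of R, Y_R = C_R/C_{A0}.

0.0716

Exit C_A = C_{A0}(1−X) = 1.12×0.652 = 0.7302 mol/dm³.
Rates in a CSTR are evaluated at the outlet concentration: r_R = 1.12×0.7302^2 = 0.5972, r_S = 3.16×0.7302 = 2.308.
Fraction of consumed A going to R: r_R/(r_R+r_S) = 0.2056.
C_R = 0.2056·C_{A0}·X = 0.2056×1.12×0.348 = 0.0801 mol/dm³; Y_R = C_R/C_{A0} = 0.0716.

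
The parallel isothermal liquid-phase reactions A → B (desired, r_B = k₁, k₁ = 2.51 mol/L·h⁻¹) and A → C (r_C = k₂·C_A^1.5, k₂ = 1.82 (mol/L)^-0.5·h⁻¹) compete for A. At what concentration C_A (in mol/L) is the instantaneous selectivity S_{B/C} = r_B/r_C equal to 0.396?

2.30 mol/L

S_{B/C} = (k₁/k₂)·C_A^-1.5 ⇒ C_A = (S·k₂/k₁)^(1/(-1.5)).
= (0.396×1.82/2.51)^(-0.6667) = (0.2871)^(-0.6667) = 2.30 mol/L.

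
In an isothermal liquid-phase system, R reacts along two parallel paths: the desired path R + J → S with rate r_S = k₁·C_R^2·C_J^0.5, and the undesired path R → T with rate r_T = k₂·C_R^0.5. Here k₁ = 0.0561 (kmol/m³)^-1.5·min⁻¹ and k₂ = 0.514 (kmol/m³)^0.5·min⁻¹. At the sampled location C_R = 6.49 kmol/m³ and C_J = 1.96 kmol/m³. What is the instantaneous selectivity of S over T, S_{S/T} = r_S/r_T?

S_{S/T} = r_S/r_T = (k₁·C_R^2·C_J^0.5)/(k₂·C_R^0.5) = (k₁/k₂)·C_R^1.5·C_J^0.5.
= (0.0561×6.490^2×1.960^0.5) / (0.514×6.490^0.5) = 3.308/1.309 = 2.53.

2.53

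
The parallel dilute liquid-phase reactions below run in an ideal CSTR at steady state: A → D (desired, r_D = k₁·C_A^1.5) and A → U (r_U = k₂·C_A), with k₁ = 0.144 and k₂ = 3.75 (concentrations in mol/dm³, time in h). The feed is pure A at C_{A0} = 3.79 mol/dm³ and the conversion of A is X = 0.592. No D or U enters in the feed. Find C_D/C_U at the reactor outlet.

Exit C_A = C_{A0}(1−X) = 3.79×0.408 = 1.546 mol/dm³.
A CSTR operates uniformly at the exit composition, giving r_D = 0.2769 and r_U = 5.799 (each k·C_A^n at C_A = 1.546).
Overall selectivity = C_D/C_U = r_Dτ/(r_Uτ) = r_D/r_U = 0.0478.

0.0478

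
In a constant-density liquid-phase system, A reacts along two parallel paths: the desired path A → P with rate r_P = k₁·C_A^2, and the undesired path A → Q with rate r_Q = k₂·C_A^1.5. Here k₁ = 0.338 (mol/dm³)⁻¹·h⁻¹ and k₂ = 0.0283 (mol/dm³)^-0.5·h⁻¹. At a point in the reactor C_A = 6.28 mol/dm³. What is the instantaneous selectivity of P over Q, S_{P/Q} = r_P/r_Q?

29.9

S_{P/Q} = r_P/r_Q = (k₁·C_A^2)/(k₂·C_A^1.5) = (k₁/k₂)·C_A^0.5.
= (0.338×6.280^2) / (0.0283×6.280^1.5) = 13.33/0.4454 = 29.9.
Since the desired path is higher order in A, keeping C_A high (PFR or concentrated feed) favours P.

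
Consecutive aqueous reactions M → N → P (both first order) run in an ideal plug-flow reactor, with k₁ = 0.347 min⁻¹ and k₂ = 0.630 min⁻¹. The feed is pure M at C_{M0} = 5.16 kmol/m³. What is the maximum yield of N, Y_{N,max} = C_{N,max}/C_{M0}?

0.265

Evaluating C_N at τ_opt = ln(k₂/k₁)/(k₂−k₁) gives C_{N,max}/C_{M0} = (k₁/k₂)^[k₂/(k₂−k₁)].
= (0.347/0.630)^(0.630/(0.630−0.347)) = (0.5508)^(2.226) = 0.2651.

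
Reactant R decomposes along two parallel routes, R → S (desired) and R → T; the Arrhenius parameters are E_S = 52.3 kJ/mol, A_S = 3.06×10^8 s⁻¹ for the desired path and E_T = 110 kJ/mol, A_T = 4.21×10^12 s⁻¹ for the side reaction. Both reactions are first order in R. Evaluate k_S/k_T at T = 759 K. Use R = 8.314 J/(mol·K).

Since both paths have the same order in R, the concentration cancels and S_{S/T} = k_S/k_T = (A_S/A_T)·exp[(E_T−E_S)/(RT)].
(E_T−E_S)/(RT) = (110−52.3)×10³/(8.314×759) = 57700/6310 = 9.144.
k_S/k_T = (3.06×10^8/4.21×10^12)·exp(9.144) = 7.268×10^-5 × 9356 = 0.680.
Since E_S < E_T, lowering the temperature improves selectivity toward S.

0.680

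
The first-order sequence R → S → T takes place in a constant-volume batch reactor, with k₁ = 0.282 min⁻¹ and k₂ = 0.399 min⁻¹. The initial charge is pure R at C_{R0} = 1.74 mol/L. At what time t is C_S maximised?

The intermediate peaks when r₁ = r₂, i.e. k₁e^(−k₁t) = k₂e^(−k₂t), giving t_opt = ln(k₂/k₁)/(k₂−k₁).
= ln(0.399/0.282)/(0.399−0.282) = ln(1.415)/0.1170 = 0.3471/0.1170 = 2.97 min.

2.97 min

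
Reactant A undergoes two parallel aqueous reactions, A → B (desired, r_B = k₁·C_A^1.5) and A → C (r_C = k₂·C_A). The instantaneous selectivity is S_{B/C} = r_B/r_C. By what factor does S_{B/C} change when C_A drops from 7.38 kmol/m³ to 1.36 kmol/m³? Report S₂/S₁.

S_{B/C} = (k₁/k₂)·C_A^0.5, so S₂/S₁ = (C_{A,2}/C_{A,1})^0.5.
= (1.36/7.38)^0.5 = (0.1843)^0.5 = 0.429.

0.429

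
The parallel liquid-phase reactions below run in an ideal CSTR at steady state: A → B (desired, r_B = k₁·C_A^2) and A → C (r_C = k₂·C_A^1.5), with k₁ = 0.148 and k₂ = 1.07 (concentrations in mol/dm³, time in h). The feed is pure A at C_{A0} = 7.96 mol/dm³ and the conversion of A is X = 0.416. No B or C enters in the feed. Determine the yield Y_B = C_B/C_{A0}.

Exit C_A = C_{A0}(1−X) = 7.96×0.584 = 4.649 mol/dm³.
A CSTR operates uniformly at the exit composition, giving r_B = 3.198 and r_C = 10.72 (each k·C_A^n at C_A = 4.649).
Fraction of consumed A going to B: r_B/(r_B+r_C) = 0.2297.
C_B = 0.2297·C_{A0}·X = 0.2297×7.96×0.416 = 0.761 mol/dm³; Y_B = C_B/C_{A0} = 0.0956.

0.0956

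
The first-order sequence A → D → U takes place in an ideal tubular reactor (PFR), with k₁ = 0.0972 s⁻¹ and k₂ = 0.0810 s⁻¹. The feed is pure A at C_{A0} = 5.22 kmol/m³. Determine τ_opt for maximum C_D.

The intermediate peaks when r₁ = r₂, i.e. k₁e^(−k₁τ) = k₂e^(−k₂τ), giving τ_opt = ln(k₂/k₁)/(k₂−k₁).
= ln(0.0810/0.0972)/(0.0810−0.0972) = ln(0.8333)/-0.01620 = -0.1823/-0.01620 = 11.3 s.

11.3 s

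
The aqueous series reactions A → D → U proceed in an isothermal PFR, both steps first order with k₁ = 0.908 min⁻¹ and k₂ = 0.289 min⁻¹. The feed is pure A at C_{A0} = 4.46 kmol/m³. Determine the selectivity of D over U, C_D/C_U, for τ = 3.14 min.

Solving the coupled first-order balances gives C_D(τ) = [k₁/(k₂−k₁)]·C_{A0}·(e^(−k₁τ) − e^(−k₂τ)).
e^(−k₁τ) = e^(−0.908×3.14) = e^(−2.851) = 0.05778; e^(−k₂τ) = e^(−0.9075) = 0.4035.
C_D = 0.908×4.46/(0.289−0.908) × (0.05778−0.4035) = (-6.542)×(-0.3458) = 2.262 kmol/m³.
C_A = C_{A0}e^(−k₁τ) = 0.2577 kmol/m³, so C_U = C_{A0}−C_A−C_D = 1.940 kmol/m³; C_D/C_U = 1.17.

1.17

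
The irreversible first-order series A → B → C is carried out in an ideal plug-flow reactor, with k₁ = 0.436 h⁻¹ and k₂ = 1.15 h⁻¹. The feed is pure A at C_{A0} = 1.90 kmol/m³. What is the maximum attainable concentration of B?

0.398 kmol/m³

For a first-order series the maximum intermediate yield is C_{B,max}/C_{A0} = (k₁/k₂)^[k₂/(k₂−k₁)].
= (0.436/1.15)^(1.15/(1.15−0.436)) = (0.3791)^(1.611) = 0.2097.
C_{B,max} = 0.2097×1.90 = 0.398 kmol/m³.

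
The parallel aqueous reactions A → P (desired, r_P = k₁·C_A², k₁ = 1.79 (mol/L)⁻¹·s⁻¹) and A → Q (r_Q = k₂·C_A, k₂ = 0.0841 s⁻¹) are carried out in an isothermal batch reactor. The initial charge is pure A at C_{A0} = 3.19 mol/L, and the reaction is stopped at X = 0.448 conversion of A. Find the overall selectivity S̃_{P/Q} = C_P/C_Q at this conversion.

51.2

C_A = C_{A0}(1−X) = 1.761 mol/L.
Along a PFR/batch, dC_Q/dC_A = −r_Q/(r_P+r_Q) = −k₂/(k₂+k₁·C_A).
Integrating from C_{A0} to C_A: C_Q = (0.0841/1.79)·ln[(0.0841+1.79·3.19)/(0.0841+1.79·1.76)] = 0.04698·ln(5.794/3.236) = 0.02737 mol/L.
Then C_P = (C_{A0}−C_A) − C_Q = 1.429 − 0.02737 = 1.402 mol/L.
S̃_{P/Q} = C_P/C_Q = 1.402/0.02737 = 51.2.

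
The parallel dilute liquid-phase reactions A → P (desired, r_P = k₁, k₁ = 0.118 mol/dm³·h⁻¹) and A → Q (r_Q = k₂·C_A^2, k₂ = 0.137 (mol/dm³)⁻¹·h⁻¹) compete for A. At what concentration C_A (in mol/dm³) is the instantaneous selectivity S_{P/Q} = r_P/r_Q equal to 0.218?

1.99 mol/dm³

S_{P/Q} = (k₁/k₂)·C_A^-2 ⇒ C_A = (S·k₂/k₁)^(-0.5).
= (0.218×0.137/0.118)^(-0.5) = (0.2531)^(-0.5) = 1.99 mol/dm³.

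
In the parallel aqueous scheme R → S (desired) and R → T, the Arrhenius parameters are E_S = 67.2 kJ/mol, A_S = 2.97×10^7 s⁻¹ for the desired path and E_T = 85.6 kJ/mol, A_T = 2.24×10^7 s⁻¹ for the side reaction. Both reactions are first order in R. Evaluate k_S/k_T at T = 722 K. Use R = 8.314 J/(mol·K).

With equal orders, S_{S/T} = k_S/k_T = (A_S/A_T)·exp[(E_T−E_S)/(RT)].
(E_T−E_S)/(RT) = (85.6−67.2)×10³/(8.314×722) = 18400/6003 = 3.065.
k_S/k_T = (2.97×10^7/2.24×10^7)·exp(3.065) = 1.326 × 21.44 = 28.4.
Since E_S < E_T, lowering the temperature improves selectivity toward S.

28.4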